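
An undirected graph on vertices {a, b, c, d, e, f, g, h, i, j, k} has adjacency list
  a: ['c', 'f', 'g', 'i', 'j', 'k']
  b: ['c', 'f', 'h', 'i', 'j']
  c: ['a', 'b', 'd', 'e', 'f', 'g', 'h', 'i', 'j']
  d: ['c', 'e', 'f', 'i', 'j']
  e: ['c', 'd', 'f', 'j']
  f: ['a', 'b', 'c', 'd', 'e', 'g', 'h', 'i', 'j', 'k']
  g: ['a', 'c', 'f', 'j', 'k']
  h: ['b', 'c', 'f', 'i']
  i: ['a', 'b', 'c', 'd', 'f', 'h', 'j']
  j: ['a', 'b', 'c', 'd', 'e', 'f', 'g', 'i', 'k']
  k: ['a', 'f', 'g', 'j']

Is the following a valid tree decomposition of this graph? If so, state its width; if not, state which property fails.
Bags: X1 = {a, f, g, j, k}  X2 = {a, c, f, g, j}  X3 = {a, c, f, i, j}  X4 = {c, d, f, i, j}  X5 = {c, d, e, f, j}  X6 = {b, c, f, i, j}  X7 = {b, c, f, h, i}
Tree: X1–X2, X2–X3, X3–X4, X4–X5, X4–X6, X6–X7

Yes; width 4.

Vertex coverage: the bags together contain {a, b, c, d, e, f, g, h, i, j, k}, the full vertex set. Edge coverage: each edge of G has both endpoints in at least one bag. Running intersection: for every vertex, the bags containing it form a connected subtree. All three properties hold, so this is a valid tree decomposition of width max|bag| − 1 = 4, and hence tw(G) ≤ 4.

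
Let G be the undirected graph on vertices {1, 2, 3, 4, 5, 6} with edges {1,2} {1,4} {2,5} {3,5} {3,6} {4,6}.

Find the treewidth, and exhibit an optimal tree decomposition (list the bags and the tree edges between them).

Every bag has size at most 3, so the width is 3 − 1 = 2 and tw(G) ≤ 2. For the lower bound, G contains the cycle 6–4–1–2–5–3–6, so G is not a forest; only forests have treewidth ≤ 1, hence tw(G) ≥ 2. Combining the bounds, tw(G) = 2.

Treewidth 2.
One optimal decomposition is:
Bags: B1 = {1, 4, 6}  B2 = {1, 2, 6}  B3 = {2, 5, 6}  B4 = {3, 5, 6}
Tree: B1–B2, B2–B3, B3–B4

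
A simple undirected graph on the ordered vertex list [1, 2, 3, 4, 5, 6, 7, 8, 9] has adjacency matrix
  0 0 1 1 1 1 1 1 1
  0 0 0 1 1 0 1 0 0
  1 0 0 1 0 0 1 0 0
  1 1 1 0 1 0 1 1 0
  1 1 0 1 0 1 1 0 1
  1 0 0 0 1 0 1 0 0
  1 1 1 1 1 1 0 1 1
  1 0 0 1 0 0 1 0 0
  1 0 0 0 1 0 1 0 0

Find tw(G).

A width-3 tree decomposition is:
Bags: B1 = {1, 3, 4, 7}  B2 = {1, 4, 5, 7}  B3 = {1, 5, 7, 9}  B4 = {1, 5, 6, 7}  B5 = {2, 4, 5, 7}  B6 = {1, 4, 7, 8}
Tree: B1–B2, B2–B3, B3–B4, B2–B5, B1–B6
Every bag has size at most 4, so the width is 4 − 1 = 3 and tw(G) ≤ 3. On the other hand G contains the 4-clique {1, 5, 7, 9}. A clique must lie in a single bag of any decomposition, so no decomposition can have width below 3. Hence tw(G) = 3 exactly.

3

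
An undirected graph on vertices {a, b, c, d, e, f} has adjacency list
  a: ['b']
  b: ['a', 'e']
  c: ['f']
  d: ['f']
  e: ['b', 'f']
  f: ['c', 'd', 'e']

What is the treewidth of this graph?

A width-1 tree decomposition is:
Bags: B1 = {d, f}  B2 = {c, f}  B3 = {e, f}  B4 = {b, e}  B5 = {a, b}
Tree: B1–B2, B2–B3, B3–B4, B4–B5
Each bag holds 2 vertices, so the decomposition has width 1, which upper-bounds the treewidth. Since G has at least one edge (e.g. d–f), it is not an edgeless graph, so tw(G) ≥ 1. The upper and lower bounds meet at 1, so that is the treewidth.

1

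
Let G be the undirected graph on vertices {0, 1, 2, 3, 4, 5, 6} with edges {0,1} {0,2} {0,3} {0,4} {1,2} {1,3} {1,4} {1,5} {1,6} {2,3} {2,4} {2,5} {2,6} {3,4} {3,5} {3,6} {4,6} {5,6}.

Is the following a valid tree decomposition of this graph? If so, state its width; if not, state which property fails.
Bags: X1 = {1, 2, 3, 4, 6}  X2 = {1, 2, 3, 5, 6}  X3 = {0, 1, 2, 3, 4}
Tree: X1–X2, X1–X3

Checking the three conditions: (i) the bags cover all of {0, 1, 2, 3, 4, 5, 6}; (ii) for each edge, some bag contains both endpoints; (iii) the bags containing any fixed vertex form a subtree. All hold, so the decomposition is valid with width 5 − 1 = 4.

Yes; width 4.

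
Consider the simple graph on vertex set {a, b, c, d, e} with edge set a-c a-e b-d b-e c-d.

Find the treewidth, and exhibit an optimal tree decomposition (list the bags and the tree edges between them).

Treewidth 2.
One such decomposition:
Bags: B1 = {a, c, d}  B2 = {a, d, e}  B3 = {b, d, e}
Tree: B1–B2, B2–B3

Each bag holds 3 vertices, so the decomposition has width 2, which upper-bounds the treewidth. For the lower bound, G contains the cycle d–c–a–e–b–d, so G is not a forest; only forests have treewidth ≤ 1, hence tw(G) ≥ 2. Combining the bounds, tw(G) = 2.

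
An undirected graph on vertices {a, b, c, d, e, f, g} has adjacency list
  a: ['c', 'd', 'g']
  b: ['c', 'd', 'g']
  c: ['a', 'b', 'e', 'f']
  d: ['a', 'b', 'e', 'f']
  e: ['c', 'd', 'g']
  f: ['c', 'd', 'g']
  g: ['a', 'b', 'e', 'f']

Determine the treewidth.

A width-3 tree decomposition is:
Bags: B1 = {c, d, e, g}  B2 = {b, c, d, g}  B3 = {c, d, f, g}  B4 = {a, c, d, g}
Tree: B1–B2, B2–B3, B3–B4
Every bag has size at most 4, so the width is 4 − 1 = 3 and tw(G) ≤ 3. For the lower bound: the 4 vertex sets {d,e}, {b,g}, {c}, {f} are disjoint, each induces a connected subgraph, and every pair is joined by at least one edge of G. Contracting each set to a single vertex therefore yields K_{4} as a minor, and since treewidth is minor-monotone, tw(G) ≥ tw(K_{4}) = 3. Hence tw(G) = 3 exactly.

3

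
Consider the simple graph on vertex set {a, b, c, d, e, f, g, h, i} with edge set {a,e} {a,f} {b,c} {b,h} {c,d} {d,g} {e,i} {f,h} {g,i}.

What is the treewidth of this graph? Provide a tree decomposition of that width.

Treewidth 2.
Bags: B1 = {b, c, d}  B2 = {b, d, h}  B3 = {d, f, h}  B4 = {a, d, f}  B5 = {a, d, e}  B6 = {d, e, i}  B7 = {d, g, i}
Tree: B1–B2, B2–B3, B3–B4, B4–B5, B5–B6, B6–B7

The largest bag has 3 vertices, giving width 2; this decomposition certifies tw(G) ≤ 2. The edges d–c–b–h–f–a–e–i–g–d form a cycle, so G is not a tree and its treewidth is at least 2. Combining the bounds, tw(G) = 2.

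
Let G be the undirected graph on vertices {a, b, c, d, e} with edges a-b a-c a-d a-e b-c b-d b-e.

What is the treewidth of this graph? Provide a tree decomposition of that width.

Treewidth 2.
One such decomposition:
Bags: B1 = {a, b, e}  B2 = {a, b, d}  B3 = {a, b, c}
Tree: B1–B2, B1–B3

Each bag holds 3 vertices, so the decomposition has width 2, which upper-bounds the treewidth. For the lower bound, the 3 vertices {a, b, d} are pairwise adjacent, and any tree decomposition puts a clique entirely inside one bag — forcing width ≥ 2. The upper and lower bounds meet at 2, so that is the treewidth.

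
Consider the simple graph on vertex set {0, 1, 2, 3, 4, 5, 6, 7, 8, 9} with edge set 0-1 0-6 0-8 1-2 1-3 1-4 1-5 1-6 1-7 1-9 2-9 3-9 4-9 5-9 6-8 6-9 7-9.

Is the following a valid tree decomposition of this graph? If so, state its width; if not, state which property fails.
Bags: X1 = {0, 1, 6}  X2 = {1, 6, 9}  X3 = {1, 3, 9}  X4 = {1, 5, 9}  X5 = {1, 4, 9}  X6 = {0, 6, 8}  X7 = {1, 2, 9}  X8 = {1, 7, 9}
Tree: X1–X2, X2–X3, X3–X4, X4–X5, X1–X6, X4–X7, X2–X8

Yes; width 2.

Vertex coverage: the bags together contain {0, 1, 2, 3, 4, 5, 6, 7, 8, 9}, the full vertex set. Edge coverage: each edge of G has both endpoints in at least one bag. Running intersection: for every vertex, the bags containing it form a connected subtree. All three properties hold, so this is a valid tree decomposition of width max|bag| − 1 = 2, and hence tw(G) ≤ 2.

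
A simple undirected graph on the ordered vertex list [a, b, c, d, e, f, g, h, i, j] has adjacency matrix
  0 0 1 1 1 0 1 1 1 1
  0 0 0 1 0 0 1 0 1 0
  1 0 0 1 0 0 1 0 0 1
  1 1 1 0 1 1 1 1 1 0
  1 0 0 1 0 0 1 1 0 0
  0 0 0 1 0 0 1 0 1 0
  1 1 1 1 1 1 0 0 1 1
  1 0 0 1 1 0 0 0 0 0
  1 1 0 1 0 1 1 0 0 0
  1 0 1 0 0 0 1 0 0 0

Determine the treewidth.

3

A width-3 tree decomposition is:
Bags: B1 = {d, f, g, i}  B2 = {a, d, g, i}  B3 = {a, c, d, g}  B4 = {a, d, e, g}  B5 = {a, d, e, h}  B6 = {b, d, g, i}  B7 = {a, c, g, j}
Tree: B1–B2, B2–B3, B2–B4, B4–B5, B2–B6, B3–B7
The largest bag has 4 vertices, giving width 3; this decomposition certifies tw(G) ≤ 3. On the other hand G contains the 4-clique {a, d, e, g}. A clique must lie in a single bag of any decomposition, so no decomposition can have width below 3. Therefore the treewidth is 3.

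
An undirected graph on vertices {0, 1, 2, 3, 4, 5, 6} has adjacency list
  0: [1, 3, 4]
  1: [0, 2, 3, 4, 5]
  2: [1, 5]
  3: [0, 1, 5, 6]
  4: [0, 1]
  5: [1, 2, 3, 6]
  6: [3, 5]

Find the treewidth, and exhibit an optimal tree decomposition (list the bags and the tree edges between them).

The largest bag has 3 vertices, giving width 2; this decomposition certifies tw(G) ≤ 2. For the lower bound, the 3 vertices {0, 1, 3} are pairwise adjacent, and any tree decomposition puts a clique entirely inside one bag — forcing width ≥ 2. The upper and lower bounds meet at 2, so that is the treewidth.

Treewidth 2.
Bags: B1 = {0, 1, 3}  B2 = {1, 3, 5}  B3 = {3, 5, 6}  B4 = {1, 2, 5}  B5 = {0, 1, 4}
Tree: B1–B2, B2–B3, B2–B4, B1–B5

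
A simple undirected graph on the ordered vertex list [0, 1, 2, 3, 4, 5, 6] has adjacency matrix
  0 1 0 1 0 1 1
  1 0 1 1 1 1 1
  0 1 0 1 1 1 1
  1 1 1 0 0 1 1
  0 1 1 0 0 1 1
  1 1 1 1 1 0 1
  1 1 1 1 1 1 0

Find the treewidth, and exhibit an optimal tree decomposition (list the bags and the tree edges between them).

Treewidth 4.
One such decomposition:
Bags: B1 = {1, 2, 4, 5, 6}  B2 = {1, 2, 3, 5, 6}  B3 = {0, 1, 3, 5, 6}
Tree: B1–B2, B2–B3

Each bag holds 5 vertices, so the decomposition has width 4, which upper-bounds the treewidth. For the lower bound, the 5 vertices {0, 1, 3, 5, 6} are pairwise adjacent, and any tree decomposition puts a clique entirely inside one bag — forcing width ≥ 4. Therefore the treewidth is 4.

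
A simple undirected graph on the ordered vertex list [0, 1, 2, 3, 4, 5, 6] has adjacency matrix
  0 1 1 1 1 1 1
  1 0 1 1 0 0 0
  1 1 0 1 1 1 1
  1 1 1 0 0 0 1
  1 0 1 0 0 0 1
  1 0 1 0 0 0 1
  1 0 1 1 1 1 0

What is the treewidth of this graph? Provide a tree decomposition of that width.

Treewidth 3.
One optimal decomposition is:
Bags: B1 = {0, 1, 2, 3}  B2 = {0, 2, 3, 6}  B3 = {0, 2, 4, 6}  B4 = {0, 2, 5, 6}
Tree: B1–B2, B2–B3, B2–B4

Each bag holds 4 vertices, so the decomposition has width 3, which upper-bounds the treewidth. On the other hand G contains the 4-clique {0, 1, 2, 3}. A clique must lie in a single bag of any decomposition, so no decomposition can have width below 3. Hence tw(G) = 3 exactly.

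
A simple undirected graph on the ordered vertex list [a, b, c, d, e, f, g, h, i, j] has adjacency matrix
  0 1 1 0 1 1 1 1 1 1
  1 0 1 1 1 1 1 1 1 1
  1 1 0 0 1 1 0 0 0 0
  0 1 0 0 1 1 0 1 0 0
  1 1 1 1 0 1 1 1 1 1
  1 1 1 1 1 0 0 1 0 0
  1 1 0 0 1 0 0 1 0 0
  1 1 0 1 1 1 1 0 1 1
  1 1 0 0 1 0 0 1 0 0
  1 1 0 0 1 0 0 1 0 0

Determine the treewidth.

A width-4 tree decomposition is:
Bags: B1 = {a, b, e, g, h}  B2 = {a, b, e, f, h}  B3 = {a, b, c, e, f}  B4 = {b, d, e, f, h}  B5 = {a, b, e, h, j}  B6 = {a, b, e, h, i}
Tree: B1–B2, B2–B3, B2–B4, B1–B5, B1–B6
Each bag holds 5 vertices, so the decomposition has width 4, which upper-bounds the treewidth. Conversely, {b, d, e, f, h} is a clique of size 5, and the vertices of any clique must share a bag in every tree decomposition; so some bag has ≥ 5 vertices and tw(G) ≥ 4. The upper and lower bounds meet at 4, so that is the treewidth.

4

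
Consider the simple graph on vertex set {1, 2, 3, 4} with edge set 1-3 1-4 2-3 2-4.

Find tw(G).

2

A width-2 tree decomposition is:
Bags: B1 = {2, 3, 4}  B2 = {1, 3, 4}
Tree: B1–B2
Each bag holds 3 vertices, so the decomposition has width 2, which upper-bounds the treewidth. For the lower bound, G contains the cycle 4–2–3–1–4, so G is not a forest; only forests have treewidth ≤ 1, hence tw(G) ≥ 2. Hence tw(G) = 2 exactly.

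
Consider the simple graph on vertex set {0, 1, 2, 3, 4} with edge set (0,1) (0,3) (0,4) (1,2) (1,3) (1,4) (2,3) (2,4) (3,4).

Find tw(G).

A width-3 tree decomposition is:
Bags: B1 = {1, 2, 3, 4}  B2 = {0, 1, 3, 4}
Tree: B1–B2
The largest bag has 4 vertices, giving width 3; this decomposition certifies tw(G) ≤ 3. On the other hand G contains the 4-clique {0, 1, 3, 4}. A clique must lie in a single bag of any decomposition, so no decomposition can have width below 3. Therefore the treewidth is 3.

3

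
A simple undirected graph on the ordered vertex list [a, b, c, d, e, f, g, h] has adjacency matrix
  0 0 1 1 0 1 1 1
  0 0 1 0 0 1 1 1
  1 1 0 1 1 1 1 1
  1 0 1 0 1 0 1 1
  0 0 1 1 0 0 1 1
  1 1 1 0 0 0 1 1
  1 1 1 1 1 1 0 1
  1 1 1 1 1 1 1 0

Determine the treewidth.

4

A width-4 tree decomposition is:
Bags: B1 = {b, c, f, g, h}  B2 = {a, c, f, g, h}  B3 = {a, c, d, g, h}  B4 = {c, d, e, g, h}
Tree: B1–B2, B2–B3, B3–B4
The largest bag has 5 vertices, giving width 4; this decomposition certifies tw(G) ≤ 4. For the lower bound, the 5 vertices {c, d, e, g, h} are pairwise adjacent, and any tree decomposition puts a clique entirely inside one bag — forcing width ≥ 4. Combining the bounds, tw(G) = 4.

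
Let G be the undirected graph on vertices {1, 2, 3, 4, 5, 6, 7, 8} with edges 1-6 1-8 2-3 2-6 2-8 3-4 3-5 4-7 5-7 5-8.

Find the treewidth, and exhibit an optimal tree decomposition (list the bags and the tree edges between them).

Treewidth 2.
One such decomposition:
Bags: B1 = {3, 4, 7}  B2 = {3, 5, 7}  B3 = {2, 3, 5}  B4 = {2, 5, 8}  B5 = {2, 6, 8}  B6 = {1, 6, 8}
Tree: B1–B2, B2–B3, B3–B4, B4–B5, B5–B6

Every bag has size at most 3, so the width is 3 − 1 = 2 and tw(G) ≤ 2. The edges 4–7–5–3–4 form a cycle, so G is not a tree and its treewidth is at least 2. Combining the bounds, tw(G) = 2.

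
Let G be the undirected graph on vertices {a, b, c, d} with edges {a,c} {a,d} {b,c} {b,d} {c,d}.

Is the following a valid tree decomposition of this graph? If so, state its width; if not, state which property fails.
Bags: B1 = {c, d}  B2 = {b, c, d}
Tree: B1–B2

A tree decomposition must satisfy three properties: every vertex lies in some bag; for every edge, both endpoints lie together in some bag; and for every vertex, the bags containing it form a connected subtree. Here vertex a appears in no bag, so the decomposition is invalid.

No — vertex a appears in no bag.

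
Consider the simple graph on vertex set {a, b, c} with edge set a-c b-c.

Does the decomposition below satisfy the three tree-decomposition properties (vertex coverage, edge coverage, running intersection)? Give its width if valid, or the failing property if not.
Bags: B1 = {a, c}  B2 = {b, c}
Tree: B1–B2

Yes; width 1.

Every vertex of G appears in some bag (union = {a, b, c}); every edge is covered by a bag; and for each vertex v the set of bags containing v is connected in the bag tree. The decomposition is therefore valid. The largest bag has 2 vertices, so the width is 1.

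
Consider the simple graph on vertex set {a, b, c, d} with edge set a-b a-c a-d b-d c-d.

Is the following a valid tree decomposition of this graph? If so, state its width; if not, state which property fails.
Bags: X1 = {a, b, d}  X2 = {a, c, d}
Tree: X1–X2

Every vertex of G appears in some bag (union = {a, b, c, d}); every edge is covered by a bag; and for each vertex v the set of bags containing v is connected in the bag tree. The decomposition is therefore valid. The largest bag has 3 vertices, so the width is 2.

Yes; width 2.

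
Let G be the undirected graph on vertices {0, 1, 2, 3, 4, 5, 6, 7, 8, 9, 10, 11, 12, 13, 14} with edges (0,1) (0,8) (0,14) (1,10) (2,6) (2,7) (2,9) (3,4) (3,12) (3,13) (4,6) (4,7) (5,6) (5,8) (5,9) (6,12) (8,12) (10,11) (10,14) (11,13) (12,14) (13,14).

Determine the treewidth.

3

A width-3 tree decomposition is:
Bags: B1 = {0, 1, 10, 11}  B2 = {0, 10, 11, 14}  B3 = {0, 11, 13, 14}  B4 = {0, 8, 13, 14}  B5 = {8, 12, 13, 14}  B6 = {3, 8, 12, 13}  B7 = {3, 5, 8, 12}  B8 = {3, 5, 6, 12}  B9 = {3, 4, 5, 6}  B10 = {4, 5, 6, 9}  B11 = {2, 4, 6, 9}  B12 = {2, 4, 7, 9}
Tree: B1–B2, B2–B3, B3–B4, B4–B5, B5–B6, B6–B7, B7–B8, B8–B9, B9–B10, B10–B11, B11–B12
Every bag has size at most 4, so the width is 4 − 1 = 3 and tw(G) ≤ 3. For the lower bound: the 4 vertex sets {1,10,11}, {0}, {14}, {3,8,12,13} are disjoint, each induces a connected subgraph, and every pair is joined by at least one edge of G. Contracting each set to a single vertex therefore yields K_{4} as a minor, and since treewidth is minor-monotone, tw(G) ≥ tw(K_{4}) = 3. Combining the bounds, tw(G) = 3.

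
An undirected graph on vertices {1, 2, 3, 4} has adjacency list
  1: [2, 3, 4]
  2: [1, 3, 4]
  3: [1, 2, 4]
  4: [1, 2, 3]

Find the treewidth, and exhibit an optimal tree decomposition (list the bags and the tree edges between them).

A single bag containing all 4 vertices is trivially a valid decomposition of width 3. Conversely, {1, 2, 3, 4} is a clique of size 4, and the vertices of any clique must share a bag in every tree decomposition; so some bag has ≥ 4 vertices and tw(G) ≥ 3. The upper and lower bounds meet at 3, so that is the treewidth.

Treewidth 3.
One such decomposition:
Bags: B1 = {1, 2, 3, 4}
Tree: (single bag)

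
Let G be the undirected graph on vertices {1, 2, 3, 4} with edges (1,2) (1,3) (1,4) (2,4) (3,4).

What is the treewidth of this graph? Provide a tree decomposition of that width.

Treewidth 2.
One such decomposition:
Bags: B1 = {1, 2, 4}  B2 = {1, 3, 4}
Tree: B1–B2

Every bag has size at most 3, so the width is 3 − 1 = 2 and tw(G) ≤ 2. Conversely, {1, 2, 4} is a clique of size 3, and the vertices of any clique must share a bag in every tree decomposition; so some bag has ≥ 3 vertices and tw(G) ≥ 2. Hence tw(G) = 2 exactly.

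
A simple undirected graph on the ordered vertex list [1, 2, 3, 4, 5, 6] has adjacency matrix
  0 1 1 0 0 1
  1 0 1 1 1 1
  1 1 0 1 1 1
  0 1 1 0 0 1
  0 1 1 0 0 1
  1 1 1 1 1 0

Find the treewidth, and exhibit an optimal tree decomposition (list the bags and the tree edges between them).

Treewidth 3.
Bags: B1 = {1, 2, 3, 6}  B2 = {2, 3, 4, 6}  B3 = {2, 3, 5, 6}
Tree: B1–B2, B1–B3

Every bag has size at most 4, so the width is 4 − 1 = 3 and tw(G) ≤ 3. For the lower bound, the 4 vertices {1, 2, 3, 6} are pairwise adjacent, and any tree decomposition puts a clique entirely inside one bag — forcing width ≥ 3. Hence tw(G) = 3 exactly.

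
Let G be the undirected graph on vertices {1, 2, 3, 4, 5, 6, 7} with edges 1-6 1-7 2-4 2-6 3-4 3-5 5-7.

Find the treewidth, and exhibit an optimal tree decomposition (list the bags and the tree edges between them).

The largest bag has 3 vertices, giving width 2; this decomposition certifies tw(G) ≤ 2. For the lower bound, G contains the cycle 7–1–6–2–4–3–5–7, so G is not a forest; only forests have treewidth ≤ 1, hence tw(G) ≥ 2. Therefore the treewidth is 2.

Treewidth 2.
Bags: B1 = {1, 6, 7}  B2 = {2, 6, 7}  B3 = {2, 4, 7}  B4 = {3, 4, 7}  B5 = {3, 5, 7}
Tree: B1–B2, B2–B3, B3–B4, B4–B5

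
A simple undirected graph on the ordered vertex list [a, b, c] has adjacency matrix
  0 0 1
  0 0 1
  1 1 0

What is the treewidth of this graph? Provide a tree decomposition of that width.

The largest bag has 2 vertices, giving width 1; this decomposition certifies tw(G) ≤ 1. Any graph with an edge has treewidth ≥ 1, and G has the edge c–b. Hence tw(G) = 1 exactly.

Treewidth 1.
One such decomposition:
Bags: B1 = {b, c}  B2 = {a, c}
Tree: B1–B2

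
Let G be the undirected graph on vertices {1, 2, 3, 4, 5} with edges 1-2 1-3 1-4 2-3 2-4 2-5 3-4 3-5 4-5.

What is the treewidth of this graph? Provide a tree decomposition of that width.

The largest bag has 4 vertices, giving width 3; this decomposition certifies tw(G) ≤ 3. Conversely, {1, 2, 3, 4} is a clique of size 4, and the vertices of any clique must share a bag in every tree decomposition; so some bag has ≥ 4 vertices and tw(G) ≥ 3. The upper and lower bounds meet at 3, so that is the treewidth.

Treewidth 3.
One optimal decomposition is:
Bags: B1 = {2, 3, 4, 5}  B2 = {1, 2, 3, 4}
Tree: B1–B2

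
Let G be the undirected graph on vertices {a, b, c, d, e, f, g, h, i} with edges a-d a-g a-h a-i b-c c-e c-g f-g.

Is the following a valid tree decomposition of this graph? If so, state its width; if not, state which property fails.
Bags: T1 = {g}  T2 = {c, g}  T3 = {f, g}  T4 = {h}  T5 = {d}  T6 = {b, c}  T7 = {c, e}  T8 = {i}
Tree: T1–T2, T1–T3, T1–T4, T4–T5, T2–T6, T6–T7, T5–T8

A tree decomposition must satisfy three properties: every vertex lies in some bag; for every edge, both endpoints lie together in some bag; and for every vertex, the bags containing it form a connected subtree. Here vertex a appears in no bag, so the decomposition is invalid.

No — vertex a appears in no bag.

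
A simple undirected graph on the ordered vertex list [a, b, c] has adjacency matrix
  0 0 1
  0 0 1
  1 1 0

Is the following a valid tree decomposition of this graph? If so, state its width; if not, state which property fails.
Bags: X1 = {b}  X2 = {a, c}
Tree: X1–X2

No — edge (c,b) lies in no bag.

A tree decomposition must satisfy three properties: every vertex lies in some bag; for every edge, both endpoints lie together in some bag; and for every vertex, the bags containing it form a connected subtree. Here edge (c,b) lies in no bag, so the decomposition is invalid.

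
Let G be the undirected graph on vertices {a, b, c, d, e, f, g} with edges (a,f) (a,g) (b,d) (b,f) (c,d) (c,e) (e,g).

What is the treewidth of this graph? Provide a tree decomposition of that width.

The largest bag has 3 vertices, giving width 2; this decomposition certifies tw(G) ≤ 2. Since b–f–a–g–e–c–d–b is a cycle in G, G is not acyclic. Forests are exactly the graphs of treewidth ≤ 1, so tw(G) ≥ 2. Combining the bounds, tw(G) = 2.

Treewidth 2.
One optimal decomposition is:
Bags: B1 = {a, b, f}  B2 = {a, b, g}  B3 = {b, e, g}  B4 = {b, c, e}  B5 = {b, c, d}
Tree: B1–B2, B2–B3, B3–B4, B4–B5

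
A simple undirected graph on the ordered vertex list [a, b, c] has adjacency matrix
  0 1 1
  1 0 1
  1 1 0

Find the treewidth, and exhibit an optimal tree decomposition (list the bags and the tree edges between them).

Treewidth 2.
One such decomposition:
Bags: B1 = {a, b, c}
Tree: (single bag)

A single bag containing all 3 vertices is trivially a valid decomposition of width 2. On the other hand G contains the 3-clique {a, b, c}. A clique must lie in a single bag of any decomposition, so no decomposition can have width below 2. Combining the bounds, tw(G) = 2.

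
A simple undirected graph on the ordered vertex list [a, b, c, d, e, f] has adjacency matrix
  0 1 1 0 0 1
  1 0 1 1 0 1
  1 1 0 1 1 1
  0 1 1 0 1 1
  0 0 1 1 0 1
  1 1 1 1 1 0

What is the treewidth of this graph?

3

A width-3 tree decomposition is:
Bags: B1 = {b, c, d, f}  B2 = {a, b, c, f}  B3 = {c, d, e, f}
Tree: B1–B2, B1–B3
The largest bag has 4 vertices, giving width 3; this decomposition certifies tw(G) ≤ 3. On the other hand G contains the 4-clique {c, d, e, f}. A clique must lie in a single bag of any decomposition, so no decomposition can have width below 3. Combining the bounds, tw(G) = 3.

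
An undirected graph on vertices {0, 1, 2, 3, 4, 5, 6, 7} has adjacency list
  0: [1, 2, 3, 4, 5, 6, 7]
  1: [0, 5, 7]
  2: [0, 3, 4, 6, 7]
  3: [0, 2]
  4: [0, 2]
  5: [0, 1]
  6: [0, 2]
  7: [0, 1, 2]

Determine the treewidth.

A width-2 tree decomposition is:
Bags: B1 = {0, 2, 7}  B2 = {0, 2, 6}  B3 = {0, 1, 7}  B4 = {0, 2, 3}  B5 = {0, 2, 4}  B6 = {0, 1, 5}
Tree: B1–B2, B1–B3, B1–B4, B1–B5, B3–B6
Each bag holds 3 vertices, so the decomposition has width 2, which upper-bounds the treewidth. For the lower bound, the 3 vertices {0, 1, 5} are pairwise adjacent, and any tree decomposition puts a clique entirely inside one bag — forcing width ≥ 2. Therefore the treewidth is 2.

2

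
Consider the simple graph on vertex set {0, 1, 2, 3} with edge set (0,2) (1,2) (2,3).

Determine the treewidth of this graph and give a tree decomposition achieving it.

Every bag has size at most 2, so the width is 2 − 1 = 1 and tw(G) ≤ 1. G has an edge, so its treewidth is at least 1. Hence tw(G) = 1 exactly.

Treewidth 1.
Bags: B1 = {2, 3}  B2 = {1, 2}  B3 = {0, 2}
Tree: B1–B2, B1–B3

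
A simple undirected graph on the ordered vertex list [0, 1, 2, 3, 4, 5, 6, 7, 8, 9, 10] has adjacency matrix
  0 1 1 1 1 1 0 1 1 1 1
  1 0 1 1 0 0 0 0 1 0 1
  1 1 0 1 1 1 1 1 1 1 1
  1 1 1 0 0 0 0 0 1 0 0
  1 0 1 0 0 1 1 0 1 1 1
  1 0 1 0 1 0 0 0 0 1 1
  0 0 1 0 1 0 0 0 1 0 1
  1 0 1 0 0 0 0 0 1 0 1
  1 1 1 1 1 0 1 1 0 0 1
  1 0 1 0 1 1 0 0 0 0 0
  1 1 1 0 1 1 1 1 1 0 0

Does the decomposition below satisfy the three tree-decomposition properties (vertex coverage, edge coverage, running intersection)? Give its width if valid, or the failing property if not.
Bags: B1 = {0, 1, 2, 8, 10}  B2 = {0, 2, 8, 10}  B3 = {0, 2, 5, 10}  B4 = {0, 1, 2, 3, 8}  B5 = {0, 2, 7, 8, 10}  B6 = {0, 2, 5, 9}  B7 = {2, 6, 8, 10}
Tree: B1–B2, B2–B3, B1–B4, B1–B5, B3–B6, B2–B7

No — vertex 4 appears in no bag.

A tree decomposition must satisfy three properties: every vertex lies in some bag; for every edge, both endpoints lie together in some bag; and for every vertex, the bags containing it form a connected subtree. Here vertex 4 appears in no bag, so the decomposition is invalid.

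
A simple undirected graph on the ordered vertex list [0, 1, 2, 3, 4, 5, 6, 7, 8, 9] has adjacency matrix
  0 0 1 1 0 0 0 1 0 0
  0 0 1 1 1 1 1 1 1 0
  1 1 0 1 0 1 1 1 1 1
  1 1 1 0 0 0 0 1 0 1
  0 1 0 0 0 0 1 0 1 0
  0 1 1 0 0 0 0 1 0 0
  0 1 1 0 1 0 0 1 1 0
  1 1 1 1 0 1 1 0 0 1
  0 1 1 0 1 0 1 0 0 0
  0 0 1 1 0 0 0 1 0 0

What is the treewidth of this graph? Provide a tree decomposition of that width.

Each bag holds 4 vertices, so the decomposition has width 3, which upper-bounds the treewidth. On the other hand G contains the 4-clique {1, 2, 6, 8}. A clique must lie in a single bag of any decomposition, so no decomposition can have width below 3. Combining the bounds, tw(G) = 3.

Treewidth 3.
One such decomposition:
Bags: B1 = {1, 2, 6, 7}  B2 = {1, 2, 3, 7}  B3 = {1, 2, 6, 8}  B4 = {2, 3, 7, 9}  B5 = {1, 4, 6, 8}  B6 = {1, 2, 5, 7}  B7 = {0, 2, 3, 7}
Tree: B1–B2, B1–B3, B2–B4, B3–B5, B2–B6, B2–B7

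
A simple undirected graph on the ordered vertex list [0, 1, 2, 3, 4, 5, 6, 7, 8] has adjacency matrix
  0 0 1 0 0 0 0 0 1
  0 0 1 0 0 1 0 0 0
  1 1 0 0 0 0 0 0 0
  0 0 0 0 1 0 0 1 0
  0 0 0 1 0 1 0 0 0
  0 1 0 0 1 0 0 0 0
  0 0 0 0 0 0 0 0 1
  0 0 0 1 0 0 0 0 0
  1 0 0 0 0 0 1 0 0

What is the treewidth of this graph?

1

A width-1 tree decomposition is:
Bags: B1 = {3, 7}  B2 = {3, 4}  B3 = {4, 5}  B4 = {1, 5}  B5 = {1, 2}  B6 = {0, 2}  B7 = {0, 8}  B8 = {6, 8}
Tree: B1–B2, B2–B3, B3–B4, B4–B5, B5–B6, B6–B7, B7–B8
Every bag has size at most 2, so the width is 2 − 1 = 1 and tw(G) ≤ 1. G has an edge, so its treewidth is at least 1. Hence tw(G) = 1 exactly.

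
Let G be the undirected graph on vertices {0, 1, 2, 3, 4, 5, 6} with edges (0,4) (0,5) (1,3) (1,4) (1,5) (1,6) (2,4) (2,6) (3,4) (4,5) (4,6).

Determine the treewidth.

A width-2 tree decomposition is:
Bags: B1 = {1, 4, 6}  B2 = {1, 3, 4}  B3 = {1, 4, 5}  B4 = {0, 4, 5}  B5 = {2, 4, 6}
Tree: B1–B2, B2–B3, B3–B4, B1–B5
The largest bag has 3 vertices, giving width 2; this decomposition certifies tw(G) ≤ 2. Conversely, {0, 4, 5} is a clique of size 3, and the vertices of any clique must share a bag in every tree decomposition; so some bag has ≥ 3 vertices and tw(G) ≥ 2. Therefore the treewidth is 2.

2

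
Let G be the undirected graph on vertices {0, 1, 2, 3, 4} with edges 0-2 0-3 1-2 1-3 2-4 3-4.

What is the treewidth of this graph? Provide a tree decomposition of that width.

Treewidth 2.
One such decomposition:
Bags: B1 = {1, 2, 3}  B2 = {2, 3, 4}  B3 = {0, 2, 3}
Tree: B1–B2, B2–B3

Every bag has size at most 3, so the width is 3 − 1 = 2 and tw(G) ≤ 2. For the lower bound, G contains the cycle 2–1–3–4–2, so G is not a forest; only forests have treewidth ≤ 1, hence tw(G) ≥ 2. The upper and lower bounds meet at 2, so that is the treewidth.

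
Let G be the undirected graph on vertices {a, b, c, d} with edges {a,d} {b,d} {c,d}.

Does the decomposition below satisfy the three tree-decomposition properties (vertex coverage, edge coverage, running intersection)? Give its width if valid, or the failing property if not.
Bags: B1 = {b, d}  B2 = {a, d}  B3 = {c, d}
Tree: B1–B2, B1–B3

Yes; width 1.

Vertex coverage: the bags together contain {a, b, c, d}, the full vertex set. Edge coverage: each edge of G has both endpoints in at least one bag. Running intersection: for every vertex, the bags containing it form a connected subtree. All three properties hold, so this is a valid tree decomposition of width max|bag| − 1 = 1, and hence tw(G) ≤ 1.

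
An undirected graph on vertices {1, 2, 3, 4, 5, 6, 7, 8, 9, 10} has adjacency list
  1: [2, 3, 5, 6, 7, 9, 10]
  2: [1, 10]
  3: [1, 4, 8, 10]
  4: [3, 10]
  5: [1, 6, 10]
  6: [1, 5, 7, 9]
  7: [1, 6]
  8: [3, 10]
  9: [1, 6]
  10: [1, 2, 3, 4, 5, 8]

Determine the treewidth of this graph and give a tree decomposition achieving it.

Treewidth 2.
One optimal decomposition is:
Bags: B1 = {1, 3, 10}  B2 = {1, 5, 10}  B3 = {1, 2, 10}  B4 = {1, 5, 6}  B5 = {3, 4, 10}  B6 = {1, 6, 9}  B7 = {3, 8, 10}  B8 = {1, 6, 7}
Tree: B1–B2, B2–B3, B2–B4, B1–B5, B4–B6, B5–B7, B6–B8

The largest bag has 3 vertices, giving width 2; this decomposition certifies tw(G) ≤ 2. For the lower bound, the 3 vertices {3, 8, 10} are pairwise adjacent, and any tree decomposition puts a clique entirely inside one bag — forcing width ≥ 2. Hence tw(G) = 2 exactly.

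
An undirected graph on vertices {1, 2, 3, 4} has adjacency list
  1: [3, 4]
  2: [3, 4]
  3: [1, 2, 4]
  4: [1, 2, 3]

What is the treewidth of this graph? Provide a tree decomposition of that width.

Each bag holds 3 vertices, so the decomposition has width 2, which upper-bounds the treewidth. Conversely, {1, 3, 4} is a clique of size 3, and the vertices of any clique must share a bag in every tree decomposition; so some bag has ≥ 3 vertices and tw(G) ≥ 2. The upper and lower bounds meet at 2, so that is the treewidth.

Treewidth 2.
One optimal decomposition is:
Bags: B1 = {1, 3, 4}  B2 = {2, 3, 4}
Tree: B1–B2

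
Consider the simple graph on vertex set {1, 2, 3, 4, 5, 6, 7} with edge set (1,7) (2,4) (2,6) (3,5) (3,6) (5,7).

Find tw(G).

A width-1 tree decomposition is:
Bags: B1 = {1, 7}  B2 = {5, 7}  B3 = {3, 5}  B4 = {3, 6}  B5 = {2, 6}  B6 = {2, 4}
Tree: B1–B2, B2–B3, B3–B4, B4–B5, B5–B6
The largest bag has 2 vertices, giving width 1; this decomposition certifies tw(G) ≤ 1. Any graph with an edge has treewidth ≥ 1, and G has the edge 1–7. Combining the bounds, tw(G) = 1.

1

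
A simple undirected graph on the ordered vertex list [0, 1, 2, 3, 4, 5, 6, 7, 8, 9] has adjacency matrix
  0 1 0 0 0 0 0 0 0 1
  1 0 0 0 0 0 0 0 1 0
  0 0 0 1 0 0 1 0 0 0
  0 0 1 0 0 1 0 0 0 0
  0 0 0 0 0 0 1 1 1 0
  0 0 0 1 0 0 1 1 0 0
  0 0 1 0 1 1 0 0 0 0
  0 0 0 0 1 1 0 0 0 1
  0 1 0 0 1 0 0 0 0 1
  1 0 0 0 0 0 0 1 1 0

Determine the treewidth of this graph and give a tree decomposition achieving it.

Each bag holds 3 vertices, so the decomposition has width 2, which upper-bounds the treewidth. Since 3–2–6–5–3 is a cycle in G, G is not acyclic. Forests are exactly the graphs of treewidth ≤ 1, so tw(G) ≥ 2. Combining the bounds, tw(G) = 2.

Treewidth 2.
Bags: B1 = {2, 3, 5}  B2 = {2, 5, 6}  B3 = {5, 6, 7}  B4 = {4, 6, 7}  B5 = {4, 7, 9}  B6 = {4, 8, 9}  B7 = {0, 8, 9}  B8 = {0, 1, 8}
Tree: B1–B2, B2–B3, B3–B4, B4–B5, B5–B6, B6–B7, B7–B8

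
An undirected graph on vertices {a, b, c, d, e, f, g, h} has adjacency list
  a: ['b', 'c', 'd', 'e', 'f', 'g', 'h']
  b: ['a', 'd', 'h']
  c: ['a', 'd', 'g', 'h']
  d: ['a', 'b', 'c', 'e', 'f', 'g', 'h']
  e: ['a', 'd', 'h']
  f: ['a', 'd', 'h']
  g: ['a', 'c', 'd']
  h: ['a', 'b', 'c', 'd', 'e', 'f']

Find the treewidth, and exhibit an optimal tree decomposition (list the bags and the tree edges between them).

Treewidth 3.
One such decomposition:
Bags: B1 = {a, d, f, h}  B2 = {a, b, d, h}  B3 = {a, c, d, h}  B4 = {a, c, d, g}  B5 = {a, d, e, h}
Tree: B1–B2, B1–B3, B3–B4, B2–B5

The largest bag has 4 vertices, giving width 3; this decomposition certifies tw(G) ≤ 3. Conversely, {a, c, d, g} is a clique of size 4, and the vertices of any clique must share a bag in every tree decomposition; so some bag has ≥ 4 vertices and tw(G) ≥ 3. The upper and lower bounds meet at 3, so that is the treewidth.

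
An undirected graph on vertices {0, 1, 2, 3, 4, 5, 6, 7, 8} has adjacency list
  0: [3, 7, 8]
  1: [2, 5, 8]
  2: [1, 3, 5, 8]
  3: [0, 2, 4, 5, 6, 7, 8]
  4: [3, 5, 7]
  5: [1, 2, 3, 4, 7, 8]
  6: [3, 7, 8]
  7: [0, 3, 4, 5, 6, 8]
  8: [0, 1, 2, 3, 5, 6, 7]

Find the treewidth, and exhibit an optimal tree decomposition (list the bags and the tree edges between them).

Every bag has size at most 4, so the width is 4 − 1 = 3 and tw(G) ≤ 3. On the other hand G contains the 4-clique {1, 2, 5, 8}. A clique must lie in a single bag of any decomposition, so no decomposition can have width below 3. Combining the bounds, tw(G) = 3.

Treewidth 3.
One such decomposition:
Bags: B1 = {3, 6, 7, 8}  B2 = {0, 3, 7, 8}  B3 = {3, 5, 7, 8}  B4 = {2, 3, 5, 8}  B5 = {3, 4, 5, 7}  B6 = {1, 2, 5, 8}
Tree: B1–B2, B1–B3, B3–B4, B3–B5, B4–B6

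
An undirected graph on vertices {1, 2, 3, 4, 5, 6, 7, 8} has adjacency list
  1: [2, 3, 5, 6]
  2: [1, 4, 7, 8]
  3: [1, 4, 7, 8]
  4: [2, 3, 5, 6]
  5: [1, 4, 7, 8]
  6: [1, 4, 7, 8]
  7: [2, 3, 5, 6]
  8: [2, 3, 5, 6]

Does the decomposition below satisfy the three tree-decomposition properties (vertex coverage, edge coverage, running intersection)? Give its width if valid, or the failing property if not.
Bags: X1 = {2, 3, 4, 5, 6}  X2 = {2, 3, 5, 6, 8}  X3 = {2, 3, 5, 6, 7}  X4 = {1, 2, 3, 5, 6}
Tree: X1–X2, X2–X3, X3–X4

Yes; width 4.

Every vertex of G appears in some bag (union = {1, 2, 3, 4, 5, 6, 7, 8}); every edge is covered by a bag; and for each vertex v the set of bags containing v is connected in the bag tree. The decomposition is therefore valid. The largest bag has 5 vertices, so the width is 4.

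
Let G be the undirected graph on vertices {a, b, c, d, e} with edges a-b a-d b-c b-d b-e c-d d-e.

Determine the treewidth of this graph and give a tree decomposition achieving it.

Every bag has size at most 3, so the width is 3 − 1 = 2 and tw(G) ≤ 2. Conversely, {b, d, e} is a clique of size 3, and the vertices of any clique must share a bag in every tree decomposition; so some bag has ≥ 3 vertices and tw(G) ≥ 2. Therefore the treewidth is 2.

Treewidth 2.
One such decomposition:
Bags: B1 = {b, d, e}  B2 = {b, c, d}  B3 = {a, b, d}
Tree: B1–B2, B2–B3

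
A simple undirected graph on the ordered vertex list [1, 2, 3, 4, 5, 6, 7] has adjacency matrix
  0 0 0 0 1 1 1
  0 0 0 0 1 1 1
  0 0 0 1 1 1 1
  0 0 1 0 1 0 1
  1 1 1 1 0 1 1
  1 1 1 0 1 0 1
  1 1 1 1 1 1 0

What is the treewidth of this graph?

3

A width-3 tree decomposition is:
Bags: B1 = {3, 5, 6, 7}  B2 = {3, 4, 5, 7}  B3 = {1, 5, 6, 7}  B4 = {2, 5, 6, 7}
Tree: B1–B2, B1–B3, B3–B4
Every bag has size at most 4, so the width is 4 − 1 = 3 and tw(G) ≤ 3. Conversely, {3, 4, 5, 7} is a clique of size 4, and the vertices of any clique must share a bag in every tree decomposition; so some bag has ≥ 4 vertices and tw(G) ≥ 3. Combining the bounds, tw(G) = 3.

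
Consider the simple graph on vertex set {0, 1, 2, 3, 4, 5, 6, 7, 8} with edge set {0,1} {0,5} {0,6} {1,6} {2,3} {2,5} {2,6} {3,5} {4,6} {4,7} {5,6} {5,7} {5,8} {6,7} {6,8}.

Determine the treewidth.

A width-2 tree decomposition is:
Bags: B1 = {0, 1, 6}  B2 = {0, 5, 6}  B3 = {2, 5, 6}  B4 = {2, 3, 5}  B5 = {5, 6, 7}  B6 = {4, 6, 7}  B7 = {5, 6, 8}
Tree: B1–B2, B2–B3, B3–B4, B3–B5, B5–B6, B5–B7
The largest bag has 3 vertices, giving width 2; this decomposition certifies tw(G) ≤ 2. On the other hand G contains the 3-clique {2, 3, 5}. A clique must lie in a single bag of any decomposition, so no decomposition can have width below 2. The upper and lower bounds meet at 2, so that is the treewidth.

2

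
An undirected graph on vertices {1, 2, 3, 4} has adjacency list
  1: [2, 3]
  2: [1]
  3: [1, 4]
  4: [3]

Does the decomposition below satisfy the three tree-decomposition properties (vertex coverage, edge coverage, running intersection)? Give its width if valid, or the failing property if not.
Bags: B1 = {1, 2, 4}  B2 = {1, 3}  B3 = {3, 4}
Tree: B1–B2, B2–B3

No — bags containing vertex 4 are not connected in the tree.

A tree decomposition must satisfy three properties: every vertex lies in some bag; for every edge, both endpoints lie together in some bag; and for every vertex, the bags containing it form a connected subtree. Here bags containing vertex 4 are not connected in the tree, so the decomposition is invalid.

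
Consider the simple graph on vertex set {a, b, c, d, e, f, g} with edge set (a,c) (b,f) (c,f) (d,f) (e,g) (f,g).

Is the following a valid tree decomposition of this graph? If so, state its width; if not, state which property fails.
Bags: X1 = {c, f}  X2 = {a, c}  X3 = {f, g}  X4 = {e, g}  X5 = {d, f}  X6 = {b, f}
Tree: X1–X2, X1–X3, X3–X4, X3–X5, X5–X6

Yes; width 1.

Vertex coverage: the bags together contain {a, b, c, d, e, f, g}, the full vertex set. Edge coverage: each edge of G has both endpoints in at least one bag. Running intersection: for every vertex, the bags containing it form a connected subtree. All three properties hold, so this is a valid tree decomposition of width max|bag| − 1 = 1, and hence tw(G) ≤ 1.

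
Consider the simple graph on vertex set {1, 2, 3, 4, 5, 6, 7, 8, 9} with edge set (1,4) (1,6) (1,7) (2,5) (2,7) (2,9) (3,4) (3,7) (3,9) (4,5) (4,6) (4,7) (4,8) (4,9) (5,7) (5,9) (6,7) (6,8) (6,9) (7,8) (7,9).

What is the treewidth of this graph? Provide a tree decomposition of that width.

Every bag has size at most 4, so the width is 4 − 1 = 3 and tw(G) ≤ 3. Conversely, {2, 5, 7, 9} is a clique of size 4, and the vertices of any clique must share a bag in every tree decomposition; so some bag has ≥ 4 vertices and tw(G) ≥ 3. The upper and lower bounds meet at 3, so that is the treewidth.

Treewidth 3.
One optimal decomposition is:
Bags: B1 = {1, 4, 6, 7}  B2 = {4, 6, 7, 9}  B3 = {4, 5, 7, 9}  B4 = {4, 6, 7, 8}  B5 = {2, 5, 7, 9}  B6 = {3, 4, 7, 9}
Tree: B1–B2, B2–B3, B1–B4, B3–B5, B2–B6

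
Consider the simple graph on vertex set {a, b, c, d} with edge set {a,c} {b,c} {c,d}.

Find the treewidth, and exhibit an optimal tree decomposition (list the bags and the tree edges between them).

Every bag has size at most 2, so the width is 2 − 1 = 1 and tw(G) ≤ 1. G has an edge, so its treewidth is at least 1. Therefore the treewidth is 1.

Treewidth 1.
One optimal decomposition is:
Bags: B1 = {c, d}  B2 = {a, c}  B3 = {b, c}
Tree: B1–B2, B2–B3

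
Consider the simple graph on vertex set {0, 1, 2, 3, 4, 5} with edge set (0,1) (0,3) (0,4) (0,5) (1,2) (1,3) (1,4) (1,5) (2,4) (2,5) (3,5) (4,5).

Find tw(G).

A width-3 tree decomposition is:
Bags: B1 = {0, 1, 4, 5}  B2 = {0, 1, 3, 5}  B3 = {1, 2, 4, 5}
Tree: B1–B2, B1–B3
The largest bag has 4 vertices, giving width 3; this decomposition certifies tw(G) ≤ 3. Conversely, {0, 1, 3, 5} is a clique of size 4, and the vertices of any clique must share a bag in every tree decomposition; so some bag has ≥ 4 vertices and tw(G) ≥ 3. Therefore the treewidth is 3.

3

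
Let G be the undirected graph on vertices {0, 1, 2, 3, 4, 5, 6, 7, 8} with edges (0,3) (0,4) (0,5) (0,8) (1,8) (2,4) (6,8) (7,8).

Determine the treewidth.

A width-1 tree decomposition is:
Bags: B1 = {0, 5}  B2 = {0, 8}  B3 = {1, 8}  B4 = {0, 4}  B5 = {0, 3}  B6 = {7, 8}  B7 = {2, 4}  B8 = {6, 8}
Tree: B1–B2, B2–B3, B2–B4, B1–B5, B2–B6, B4–B7, B6–B8
Every bag has size at most 2, so the width is 2 − 1 = 1 and tw(G) ≤ 1. Since G has at least one edge (e.g. 5–0), it is not an edgeless graph, so tw(G) ≥ 1. The upper and lower bounds meet at 1, so that is the treewidth.

1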